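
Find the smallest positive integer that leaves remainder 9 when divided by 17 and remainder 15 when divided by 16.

111

Since 16·16 ≡ 1 (mod 17), take x = 15 + 16·((9−15)·16 mod 17) = 15 + 16·6 = 111.
Check: 111 mod 17 = 9, 111 mod 16 = 15.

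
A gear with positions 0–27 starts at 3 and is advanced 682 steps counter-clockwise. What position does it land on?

682 = 24·28 + 10, so 682 mod 28 = 10.
(3 − 10) mod 28 = 21.

21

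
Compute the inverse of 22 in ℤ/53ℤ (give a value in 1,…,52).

41

53 = 2·22 + 9
22 = 2·9 + 4
9 = 2·4 + 1
4 = 4·1 + 0
Back-substituting gives 22·41 ≡ 1 (mod 53).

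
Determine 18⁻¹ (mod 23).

18·9 = 162 = 7·23 + 1, so 18⁻¹ ≡ 9 (mod 23).

9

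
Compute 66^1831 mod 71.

Square-and-reduce mod 71: 66^1≡66, 66^2≡25, 66^4≡57, 66^8≡54, 66^16≡5, 66^32≡25, 66^64≡57, 66^128≡54, 66^256≡5, 66^512≡25, 66^1024≡57.
Since 1831 = 1 + 2 + 4 + 32 + 256 + 512 + 1024 in binary, 66^1831 ≡ 66·25·57·25·5·25·57 ≡ 66 (mod 71).

66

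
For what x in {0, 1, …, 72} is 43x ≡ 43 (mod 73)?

1

43⁻¹ ≡ 17 (mod 73) because 43·17 = 731 = 10·73 + 1.
So x ≡ 17·43 = 731 ≡ 1 (mod 73).
Check: 43·1 = 43 = 0·73 + 43.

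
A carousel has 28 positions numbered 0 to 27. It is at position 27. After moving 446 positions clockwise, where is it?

25

446 mod 28 = 26 (since 15·28 = 420).
(27 + 26) mod 28 = 25.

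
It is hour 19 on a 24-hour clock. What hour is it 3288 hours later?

3288 = 137·24 + 0, so 3288 mod 24 = 0.
(19 + 0) mod 24 = 19.

19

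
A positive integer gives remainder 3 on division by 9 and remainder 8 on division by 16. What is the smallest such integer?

Since 16·4 ≡ 1 (mod 9), take x = 8 + 16·((3−8)·4 mod 9) = 8 + 16·7 = 120.
Check: 120 mod 9 = 3, 120 mod 16 = 8.

120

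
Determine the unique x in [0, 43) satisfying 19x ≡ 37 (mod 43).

19⁻¹ ≡ 34 (mod 43) because 19·34 = 646 = 15·43 + 1.
Multiplying both sides by 34: x ≡ 34·37 = 1258 ≡ 11 (mod 43).
Check: 19·11 = 209 = 4·43 + 37.

11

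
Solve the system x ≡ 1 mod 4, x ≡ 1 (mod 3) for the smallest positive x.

Since 3·3 ≡ 1 (mod 4), take x = 1 + 3·((1−1)·3 mod 4) = 1 + 3·0 = 1.
Check: 1 mod 4 = 1, 1 mod 3 = 1.

1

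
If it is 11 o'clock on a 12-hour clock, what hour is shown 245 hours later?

4

245 − 20·12 = 5, so 245 ≡ 5 (mod 12).
11 + 5 → 4 on a 12-hour dial.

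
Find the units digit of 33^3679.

Powers of 3 mod 10 repeat with period 4: 3, 9, 7, 1.
3679 leaves remainder 3 on division by 4, so 33^3679 ends in 7.

7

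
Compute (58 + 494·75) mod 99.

82

494·75 = 37050.
37050 − 374·99 = 24, so 37050 ≡ 24 (mod 99).
(58 + 24) mod 99 = 82.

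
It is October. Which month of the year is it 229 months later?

229 = 19·12 + 1, so 229 mod 12 = 1.
October + 1 month → November.

November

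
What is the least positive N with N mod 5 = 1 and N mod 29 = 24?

111

x ≡ 1 (mod 5) gives x ∈ {1, 6, 11, 16, 21, 26, 31, 36, …}.
The first of these with x mod 29 = 24 is 111.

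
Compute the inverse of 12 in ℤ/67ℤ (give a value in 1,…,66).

28

67 = 5·12 + 7
12 = 1·7 + 5
7 = 1·5 + 2
5 = 2·2 + 1
2 = 2·1 + 0
Back-substituting gives 12·28 ≡ 1 (mod 67).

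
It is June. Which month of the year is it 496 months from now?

496 = 41·12 + 4, so 496 mod 12 = 4.
June + 4 months → October.

October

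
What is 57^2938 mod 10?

The units digit of 57^n cycles with period 4: 7, 9, 3, 1, …
2938 mod 4 = 2, so the last digit matches 7^2 = 9.

9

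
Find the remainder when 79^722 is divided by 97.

33

Successive squares of 79 mod 97: 79^1≡79, 79^2≡33, 79^4≡22, 79^8≡96, 79^16≡1, 79^32≡1, 79^64≡1, 79^128≡1, 79^256≡1, 79^512≡1.
Since 722 = 2 + 16 + 64 + 128 + 512 in binary, 79^722 ≡ 33·1·1·1·1 ≡ 33 (mod 97).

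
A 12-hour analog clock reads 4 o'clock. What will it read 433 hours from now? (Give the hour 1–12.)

433 mod 12 = 1 (since 36·12 = 432).
4 + 1 → 5 on a 12-hour dial.

5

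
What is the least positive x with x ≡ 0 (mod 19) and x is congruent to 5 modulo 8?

x ≡ 5 (mod 8) gives x ∈ {5, 13, 21, 29, 37, 45, 53, 61, …}.
The first of these with x mod 19 = 0 is 133.

133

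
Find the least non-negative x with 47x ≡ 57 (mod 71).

42

47⁻¹ ≡ 68 (mod 71) because 47·68 = 3196 = 45·71 + 1.
Multiplying both sides by 68: x ≡ 68·57 = 3876 ≡ 42 (mod 71).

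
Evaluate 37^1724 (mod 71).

Square-and-reduce mod 71: 37^1≡37, 37^2≡20, 37^4≡45, 37^8≡37, 37^16≡20, 37^32≡45, 37^64≡37, 37^128≡20, 37^256≡45, 37^512≡37, 37^1024≡20.
1724 = 4 + 8 + 16 + 32 + 128 + 512 + 1024, so 37^1724 ≡ 45·37·20·45·20·37·20 ≡ 20 (mod 71).

20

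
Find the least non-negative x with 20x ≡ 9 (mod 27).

The inverse of 20 mod 27 is 23 (since 20·23 = 460 ≡ 1).
So x ≡ 23·9 = 207 ≡ 18 (mod 27).

18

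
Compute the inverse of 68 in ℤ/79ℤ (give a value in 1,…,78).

43

68·43 = 2924 = 37·79 + 1, so 68⁻¹ ≡ 43 (mod 79).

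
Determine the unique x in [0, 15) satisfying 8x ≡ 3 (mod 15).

The inverse of 8 mod 15 is 2 (since 8·2 = 16 ≡ 1).
Multiplying both sides by 2: x ≡ 2·3 = 6 ≡ 6 (mod 15).

6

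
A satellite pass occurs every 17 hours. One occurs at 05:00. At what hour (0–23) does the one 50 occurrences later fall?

50·17 = 850.
850 mod 24 = 10 (since 35·24 = 840).
(5 + 10) mod 24 = 15.

15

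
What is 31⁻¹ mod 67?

13

31·13 = 403 = 6·67 + 1, so 31⁻¹ ≡ 13 (mod 67).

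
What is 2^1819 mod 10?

Powers of 2 mod 10 repeat with period 4: 2, 4, 8, 6.
1819 leaves remainder 3 on division by 4, so 2^1819 ends in 8.

8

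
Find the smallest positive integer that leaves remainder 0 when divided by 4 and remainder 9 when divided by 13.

x ≡ 0 (mod 4) gives x ∈ {0, 4, 8, 12, 16, 20, 24, 28, …}.
The first of these with x mod 13 = 9 is 48.

48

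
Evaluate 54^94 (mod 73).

Square-and-reduce mod 73: 54^1≡54, 54^2≡69, 54^4≡16, 54^8≡37, 54^16≡55, 54^32≡32, 54^64≡2.
94 = 2 + 4 + 8 + 16 + 64, so 54^94 ≡ 69·16·37·55·2 ≡ 57 (mod 73).

57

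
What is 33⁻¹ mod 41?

5

41 = 1·33 + 8
33 = 4·8 + 1
8 = 8·1 + 0
Back-substituting gives 33·5 ≡ 1 (mod 41).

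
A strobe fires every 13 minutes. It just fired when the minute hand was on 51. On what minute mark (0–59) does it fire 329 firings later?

8

329·13 = 4277.
4277 = 71·60 + 17, so 4277 mod 60 = 17.
(51 + 17) mod 60 = 8.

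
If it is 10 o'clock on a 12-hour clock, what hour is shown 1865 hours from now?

1865 mod 12 = 5 (since 155·12 = 1860).
10 + 5 → 3 on a 12-hour dial.

3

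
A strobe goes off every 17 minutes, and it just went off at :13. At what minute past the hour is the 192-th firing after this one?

192·17 = 3264.
3264 mod 60 = 24 (since 54·60 = 3240).
(13 + 24) mod 60 = 37.

37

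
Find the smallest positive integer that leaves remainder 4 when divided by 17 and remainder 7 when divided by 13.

72

Since 13·4 ≡ 1 (mod 17), take x = 7 + 13·((4−7)·4 mod 17) = 7 + 13·5 = 72.
Check: 72 mod 17 = 4, 72 mod 13 = 7.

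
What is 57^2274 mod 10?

Powers of 7 mod 10 repeat with period 4: 7, 9, 3, 1.
2274 leaves remainder 2 on division by 4, so 57^2274 ends in 9.

9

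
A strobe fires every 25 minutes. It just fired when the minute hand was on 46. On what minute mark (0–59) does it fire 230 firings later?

36

230·25 = 5750.
5750 − 95·60 = 50, so 5750 ≡ 50 (mod 60).
(46 + 50) mod 60 = 36.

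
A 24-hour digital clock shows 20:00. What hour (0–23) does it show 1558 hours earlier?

22

1558 = 64·24 + 22, so 1558 mod 24 = 22.
(20 − 22) mod 24 = 22.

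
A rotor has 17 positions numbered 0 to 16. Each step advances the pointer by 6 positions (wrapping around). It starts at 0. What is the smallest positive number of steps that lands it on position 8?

The inverse of 6 mod 17 is 3 (since 6·3 = 18 ≡ 1).
Multiplying both sides by 3: x ≡ 3·8 = 24 ≡ 7 (mod 17).

7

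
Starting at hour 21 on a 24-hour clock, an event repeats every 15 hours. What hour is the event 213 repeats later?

213·15 = 3195.
3195 = 133·24 + 3, so 3195 mod 24 = 3.
(21 + 3) mod 24 = 0.

0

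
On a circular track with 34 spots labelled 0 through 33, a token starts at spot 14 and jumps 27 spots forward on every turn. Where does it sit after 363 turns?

23

363·27 = 9801.
9801 = 288·34 + 9, so 9801 mod 34 = 9.
(14 + 9) mod 34 = 23.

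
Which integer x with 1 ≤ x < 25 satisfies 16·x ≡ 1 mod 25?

16·11 = 176 = 7·25 + 1, so 16⁻¹ ≡ 11 (mod 25).

11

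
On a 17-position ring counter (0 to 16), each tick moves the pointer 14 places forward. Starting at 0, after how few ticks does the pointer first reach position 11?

2

The inverse of 14 mod 17 is 11 (since 14·11 = 154 ≡ 1).
So x ≡ 11·11 = 121 ≡ 2 (mod 17).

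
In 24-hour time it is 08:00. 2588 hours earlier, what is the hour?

2588 − 107·24 = 20, so 2588 ≡ 20 (mod 24).
(8 − 20) mod 24 = 12.

12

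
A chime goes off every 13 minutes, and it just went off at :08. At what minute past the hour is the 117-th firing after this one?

29

117·13 = 1521.
1521 = 25·60 + 21, so 1521 mod 60 = 21.
(8 + 21) mod 60 = 29.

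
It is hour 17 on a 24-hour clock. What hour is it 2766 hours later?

Dividing 2766 by 24 gives quotient 115 and remainder 6.
(17 + 6) mod 24 = 23.

23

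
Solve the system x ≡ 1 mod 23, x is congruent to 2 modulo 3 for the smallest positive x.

47

Since 3·8 ≡ 1 (mod 23), take x = 2 + 3·((1−2)·8 mod 23) = 2 + 3·15 = 47.
Check: 47 mod 23 = 1, 47 mod 3 = 2.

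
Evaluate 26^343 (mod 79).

4

Square-and-reduce mod 79: 26^1≡26, 26^2≡44, 26^4≡40, 26^8≡20, 26^16≡5, 26^32≡25, 26^64≡72, 26^128≡49, 26^256≡31.
343 = 1 + 2 + 4 + 16 + 64 + 256, so 26^343 ≡ 26·44·40·5·72·31 ≡ 4 (mod 79).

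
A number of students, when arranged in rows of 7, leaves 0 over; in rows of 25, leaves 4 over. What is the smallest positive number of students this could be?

x ≡ 0 (mod 7) gives x ∈ {0, 7, 14, 21, 28, 35, 42, 49, …}.
The first of these with x mod 25 = 4 is 154.

154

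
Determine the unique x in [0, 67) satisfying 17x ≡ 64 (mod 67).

55

17⁻¹ ≡ 4 (mod 67) because 17·4 = 68 = 1·67 + 1.
Multiplying both sides by 4: x ≡ 4·64 = 256 ≡ 55 (mod 67).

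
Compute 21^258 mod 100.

Square-and-reduce mod 100: 21^1≡21, 21^2≡41, 21^4≡81, 21^8≡61, 21^16≡21, 21^32≡41, 21^64≡81, 21^128≡61, 21^256≡21.
Since 258 = 2 + 256 in binary, 21^258 ≡ 41·21 ≡ 61 (mod 100).

61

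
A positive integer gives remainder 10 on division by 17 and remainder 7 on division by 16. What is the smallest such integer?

231

x ≡ 7 (mod 16) gives x ∈ {7, 23, 39, 55, 71, 87, 103, 119, …}.
The first of these with x mod 17 = 10 is 231.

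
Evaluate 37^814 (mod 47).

12

Successive squares of 37 mod 47: 37^1≡37, 37^2≡6, 37^4≡36, 37^8≡27, 37^16≡24, 37^32≡12, 37^64≡3, 37^128≡9, 37^256≡34, 37^512≡28.
Since 814 = 2 + 4 + 8 + 32 + 256 + 512 in binary, 37^814 ≡ 6·36·27·12·34·28 ≡ 12 (mod 47).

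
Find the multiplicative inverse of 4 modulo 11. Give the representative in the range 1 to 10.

3

11 = 2·4 + 3
4 = 1·3 + 1
3 = 3·1 + 0
Back-substituting gives 4·3 ≡ 1 (mod 11).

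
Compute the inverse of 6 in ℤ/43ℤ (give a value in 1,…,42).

36

6·36 = 216 = 5·43 + 1, so 6⁻¹ ≡ 36 (mod 43).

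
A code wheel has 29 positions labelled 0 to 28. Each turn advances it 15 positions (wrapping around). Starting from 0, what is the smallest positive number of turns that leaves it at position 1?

2

15·2 = 30 = 1·29 + 1, so 15⁻¹ ≡ 2 (mod 29).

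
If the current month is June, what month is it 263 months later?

May

263 mod 12 = 11 (since 21·12 = 252).
June + 11 months → May.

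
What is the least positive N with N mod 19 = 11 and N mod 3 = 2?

x ≡ 2 (mod 3) gives x ∈ {2, 5, 8, 11}.
The first of these with x mod 19 = 11 is 11.

11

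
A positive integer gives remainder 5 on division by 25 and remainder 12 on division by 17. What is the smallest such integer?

80

x ≡ 12 (mod 17) gives x ∈ {12, 29, 46, 63, 80}.
The first of these with x mod 25 = 5 is 80.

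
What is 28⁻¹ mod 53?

36

53 = 1·28 + 25
28 = 1·25 + 3
25 = 8·3 + 1
3 = 3·1 + 0
Back-substituting gives 28·36 ≡ 1 (mod 53).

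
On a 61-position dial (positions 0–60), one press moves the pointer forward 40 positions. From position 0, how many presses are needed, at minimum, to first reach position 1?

40·29 = 1160 = 19·61 + 1, so 40⁻¹ ≡ 29 (mod 61).

29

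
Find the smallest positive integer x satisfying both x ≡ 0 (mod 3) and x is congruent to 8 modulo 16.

24

Since 16·1 ≡ 1 (mod 3), take x = 8 + 16·((0−8)·1 mod 3) = 8 + 16·1 = 24.
Check: 24 mod 3 = 0, 24 mod 16 = 8.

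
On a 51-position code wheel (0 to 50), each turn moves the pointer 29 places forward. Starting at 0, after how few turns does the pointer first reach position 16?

The inverse of 29 mod 51 is 44 (since 29·44 = 1276 ≡ 1).
So x ≡ 44·16 = 704 ≡ 41 (mod 51).

41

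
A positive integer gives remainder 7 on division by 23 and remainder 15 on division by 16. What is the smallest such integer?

191

x ≡ 15 (mod 16) gives x ∈ {15, 31, 47, 63, 79, 95, 111, 127, …}.
The first of these with x mod 23 = 7 is 191.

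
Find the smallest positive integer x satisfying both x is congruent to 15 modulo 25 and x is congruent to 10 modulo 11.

Since 11·16 ≡ 1 (mod 25), take x = 10 + 11·((15−10)·16 mod 25) = 10 + 11·5 = 65.
Check: 65 mod 25 = 15, 65 mod 11 = 10.

65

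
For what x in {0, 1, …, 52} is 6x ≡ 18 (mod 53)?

3

6⁻¹ ≡ 9 (mod 53) because 6·9 = 54 = 1·53 + 1.
Multiplying both sides by 9: x ≡ 9·18 = 162 ≡ 3 (mod 53).
Check: 6·3 = 18 = 0·53 + 18.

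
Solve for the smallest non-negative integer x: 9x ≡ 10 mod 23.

The inverse of 9 mod 23 is 18 (since 9·18 = 162 ≡ 1).
So x ≡ 18·10 = 180 ≡ 19 (mod 23).

19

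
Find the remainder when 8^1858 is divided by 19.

By repeated squaring mod 19: 8^1≡8, 8^2≡7, 8^4≡11, 8^8≡7, 8^16≡11, 8^32≡7, 8^64≡11, 8^128≡7, 8^256≡11, 8^512≡7, 8^1024≡11.
1858 = 2 + 64 + 256 + 512 + 1024, so 8^1858 ≡ 7·11·11·7·11 ≡ 11 (mod 19).

11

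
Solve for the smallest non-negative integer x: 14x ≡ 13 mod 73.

14⁻¹ ≡ 47 (mod 73) because 14·47 = 658 = 9·73 + 1.
Multiplying both sides by 47: x ≡ 47·13 = 611 ≡ 27 (mod 73).

27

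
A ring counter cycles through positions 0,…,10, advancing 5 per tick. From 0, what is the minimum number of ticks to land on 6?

10

The inverse of 5 mod 11 is 9 (since 5·9 = 45 ≡ 1).
Multiplying both sides by 9: x ≡ 9·6 = 54 ≡ 10 (mod 11).
Check: 5·10 = 50 = 4·11 + 6.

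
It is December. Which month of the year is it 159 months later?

159 = 13·12 + 3, so 159 mod 12 = 3.
December + 3 months → March.

March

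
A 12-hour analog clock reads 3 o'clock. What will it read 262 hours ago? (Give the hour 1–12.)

Dividing 262 by 12 gives quotient 21 and remainder 10.
3 − 10 → 5 on a 12-hour dial.

5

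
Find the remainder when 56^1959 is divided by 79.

Successive squares of 56 mod 79: 56^1≡56, 56^2≡55, 56^4≡23, 56^8≡55, 56^16≡23, 56^32≡55, 56^64≡23, 56^128≡55, 56^256≡23, 56^512≡55, 56^1024≡23.
1959 = 1 + 2 + 4 + 32 + 128 + 256 + 512 + 1024, so 56^1959 ≡ 56·55·23·55·55·23·55·23 ≡ 78 (mod 79).

78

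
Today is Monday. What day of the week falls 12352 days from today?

Friday

12352 − 1764·7 = 4, so 12352 ≡ 4 (mod 7).
Monday + 4 days → Friday.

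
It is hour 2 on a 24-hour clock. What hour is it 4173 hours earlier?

5

4173 − 173·24 = 21, so 4173 ≡ 21 (mod 24).
(2 − 21) mod 24 = 5.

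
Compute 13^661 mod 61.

Successive squares of 13 mod 61: 13^1≡13, 13^2≡47, 13^4≡13, 13^8≡47, 13^16≡13, 13^32≡47, 13^64≡13, 13^128≡47, 13^256≡13, 13^512≡47.
661 = 1 + 4 + 16 + 128 + 512, so 13^661 ≡ 13·13·13·47·47 ≡ 13 (mod 61).

13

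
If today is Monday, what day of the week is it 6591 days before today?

6591 mod 7 = 4 (since 941·7 = 6587).
Monday − 4 days → Thursday.

Thursday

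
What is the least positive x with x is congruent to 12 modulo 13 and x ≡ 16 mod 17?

x ≡ 12 (mod 13) gives x ∈ {12, 25, 38, 51, 64, 77, 90, 103, …}.
The first of these with x mod 17 = 16 is 220.

220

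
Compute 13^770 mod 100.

By repeated squaring mod 100: 13^1≡13, 13^2≡69, 13^4≡61, 13^8≡21, 13^16≡41, 13^32≡81, 13^64≡61, 13^128≡21, 13^256≡41, 13^512≡81.
770 = 2 + 256 + 512, so 13^770 ≡ 69·41·81 ≡ 49 (mod 100).

49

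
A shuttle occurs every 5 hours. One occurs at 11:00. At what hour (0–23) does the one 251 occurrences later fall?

18

251·5 = 1255.
Dividing 1255 by 24 gives quotient 52 and remainder 7.
(11 + 7) mod 24 = 18.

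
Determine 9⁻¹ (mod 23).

18

23 = 2·9 + 5
9 = 1·5 + 4
5 = 1·4 + 1
4 = 4·1 + 0
Back-substituting gives 9·18 ≡ 1 (mod 23).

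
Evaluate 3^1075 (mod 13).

Square-and-reduce mod 13: 3^1≡3, 3^2≡9, 3^4≡3, 3^8≡9, 3^16≡3, 3^32≡9, 3^64≡3, 3^128≡9, 3^256≡3, 3^512≡9, 3^1024≡3.
Since 1075 = 1 + 2 + 16 + 32 + 1024 in binary, 3^1075 ≡ 3·9·3·9·3 ≡ 3 (mod 13).

3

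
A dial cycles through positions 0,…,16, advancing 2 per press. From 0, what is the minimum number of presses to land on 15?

16

The inverse of 2 mod 17 is 9 (since 2·9 = 18 ≡ 1).
So x ≡ 9·15 = 135 ≡ 16 (mod 17).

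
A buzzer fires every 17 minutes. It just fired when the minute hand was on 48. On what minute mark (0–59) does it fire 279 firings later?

279·17 = 4743.
Dividing 4743 by 60 gives quotient 79 and remainder 3.
(48 + 3) mod 60 = 51.

51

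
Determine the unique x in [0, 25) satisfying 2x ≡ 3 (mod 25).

2⁻¹ ≡ 13 (mod 25) because 2·13 = 26 = 1·25 + 1.
Multiplying both sides by 13: x ≡ 13·3 = 39 ≡ 14 (mod 25).
Check: 2·14 = 28 = 1·25 + 3.

14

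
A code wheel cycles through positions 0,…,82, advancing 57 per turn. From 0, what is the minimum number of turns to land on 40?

The inverse of 57 mod 83 is 67 (since 57·67 = 3819 ≡ 1).
So x ≡ 67·40 = 2680 ≡ 24 (mod 83).

24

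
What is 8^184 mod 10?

Powers of 8 mod 10 repeat with period 4: 8, 4, 2, 6.
184 leaves remainder 0 on division by 4, so 8^184 ends in 6.

6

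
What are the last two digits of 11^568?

81

Square-and-reduce mod 100: 11^1≡11, 11^2≡21, 11^4≡41, 11^8≡81, 11^16≡61, 11^32≡21, 11^64≡41, 11^128≡81, 11^256≡61, 11^512≡21.
Since 568 = 8 + 16 + 32 + 512 in binary, 11^568 ≡ 81·61·21·21 ≡ 81 (mod 100).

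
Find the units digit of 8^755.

2

The units digit of 8^n cycles with period 4: 8, 4, 2, 6, …
755 mod 4 = 3, so the last digit matches 8^3 = 2.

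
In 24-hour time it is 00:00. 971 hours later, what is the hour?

11

971 − 40·24 = 11, so 971 ≡ 11 (mod 24).
(0 + 11) mod 24 = 11.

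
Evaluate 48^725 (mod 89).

By repeated squaring mod 89: 48^1≡48, 48^2≡79, 48^4≡11, 48^8≡32, 48^16≡45, 48^32≡67, 48^64≡39, 48^128≡8, 48^256≡64, 48^512≡2.
Since 725 = 1 + 4 + 16 + 64 + 128 + 512 in binary, 48^725 ≡ 48·11·45·39·8·2 ≡ 86 (mod 89).

86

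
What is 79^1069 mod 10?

9

Powers of 9 mod 10 repeat with period 2: 9, 1.
1069 mod 2 = 1, so the last digit matches 9^1 = 9.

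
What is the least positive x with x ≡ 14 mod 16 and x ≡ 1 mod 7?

Since 7·7 ≡ 1 (mod 16), take x = 1 + 7·((14−1)·7 mod 16) = 1 + 7·11 = 78.
Check: 78 mod 16 = 14, 78 mod 7 = 1.

78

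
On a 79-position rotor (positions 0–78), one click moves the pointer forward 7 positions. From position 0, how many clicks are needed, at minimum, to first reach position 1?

34

7·34 = 238 = 3·79 + 1, so 7⁻¹ ≡ 34 (mod 79).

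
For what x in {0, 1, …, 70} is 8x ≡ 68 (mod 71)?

8⁻¹ ≡ 9 (mod 71) because 8·9 = 72 = 1·71 + 1.
Multiplying both sides by 9: x ≡ 9·68 = 612 ≡ 44 (mod 71).

44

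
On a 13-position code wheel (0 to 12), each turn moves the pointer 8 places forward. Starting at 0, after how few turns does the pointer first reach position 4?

7

The inverse of 8 mod 13 is 5 (since 8·5 = 40 ≡ 1).
Multiplying both sides by 5: x ≡ 5·4 = 20 ≡ 7 (mod 13).
Check: 8·7 = 56 = 4·13 + 4.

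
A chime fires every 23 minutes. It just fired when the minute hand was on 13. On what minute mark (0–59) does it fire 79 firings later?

30

79·23 = 1817.
1817 mod 60 = 17 (since 30·60 = 1800).
(13 + 17) mod 60 = 30.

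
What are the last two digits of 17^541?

Successive squares of 17 mod 100: 17^1≡17, 17^2≡89, 17^4≡21, 17^8≡41, 17^16≡81, 17^32≡61, 17^64≡21, 17^128≡41, 17^256≡81, 17^512≡61.
Since 541 = 1 + 4 + 8 + 16 + 512 in binary, 17^541 ≡ 17·21·41·81·61 ≡ 17 (mod 100).

17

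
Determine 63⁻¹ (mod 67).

50

67 = 1·63 + 4
63 = 15·4 + 3
4 = 1·3 + 1
3 = 3·1 + 0
Back-substituting gives 63·50 ≡ 1 (mod 67).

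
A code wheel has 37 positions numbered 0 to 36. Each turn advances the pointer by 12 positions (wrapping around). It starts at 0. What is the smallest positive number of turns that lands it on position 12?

1

The inverse of 12 mod 37 is 34 (since 12·34 = 408 ≡ 1).
So x ≡ 34·12 = 408 ≡ 1 (mod 37).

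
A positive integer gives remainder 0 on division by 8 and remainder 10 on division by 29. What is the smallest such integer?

Since 29·5 ≡ 1 (mod 8), take x = 10 + 29·((0−10)·5 mod 8) = 10 + 29·6 = 184.
Check: 184 mod 8 = 0, 184 mod 29 = 10.

184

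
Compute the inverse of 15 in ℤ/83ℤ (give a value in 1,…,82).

15·72 = 1080 = 13·83 + 1, so 15⁻¹ ≡ 72 (mod 83).

72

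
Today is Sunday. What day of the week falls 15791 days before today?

15791 mod 7 = 6 (since 2255·7 = 15785).
Sunday − 6 days → Monday.

Monday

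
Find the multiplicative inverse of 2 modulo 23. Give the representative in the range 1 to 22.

2·12 = 24 = 1·23 + 1, so 2⁻¹ ≡ 12 (mod 23).

12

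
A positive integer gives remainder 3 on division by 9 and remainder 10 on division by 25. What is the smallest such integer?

x ≡ 3 (mod 9) gives x ∈ {3, 12, 21, 30, 39, 48, 57, 66, …}.
The first of these with x mod 25 = 10 is 210.

210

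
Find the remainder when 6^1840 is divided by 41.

1

Successive squares of 6 mod 41: 6^1≡6, 6^2≡36, 6^4≡25, 6^8≡10, 6^16≡18, 6^32≡37, 6^64≡16, 6^128≡10, 6^256≡18, 6^512≡37, 6^1024≡16.
1840 = 16 + 32 + 256 + 512 + 1024, so 6^1840 ≡ 18·37·18·37·16 ≡ 1 (mod 41).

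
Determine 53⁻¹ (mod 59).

49

59 = 1·53 + 6
53 = 8·6 + 5
6 = 1·5 + 1
5 = 5·1 + 0
Back-substituting gives 53·49 ≡ 1 (mod 59).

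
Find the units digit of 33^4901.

3

Powers of 3 mod 10 repeat with period 4: 3, 9, 7, 1.
4901 leaves remainder 1 on division by 4, so 33^4901 ends in 3.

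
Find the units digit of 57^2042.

Last digits of 7^n: 7, 9, 3, 1 (period 4).
2042 leaves remainder 2 on division by 4, so 57^2042 ends in 9.

9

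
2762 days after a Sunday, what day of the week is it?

Dividing 2762 by 7 gives quotient 394 and remainder 4.
Sunday + 4 days → Thursday.

Thursday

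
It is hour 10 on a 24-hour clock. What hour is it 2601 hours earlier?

Dividing 2601 by 24 gives quotient 108 and remainder 9.
(10 − 9) mod 24 = 1.

1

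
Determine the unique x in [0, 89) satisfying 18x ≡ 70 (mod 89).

83

The inverse of 18 mod 89 is 5 (since 18·5 = 90 ≡ 1).
So x ≡ 5·70 = 350 ≡ 83 (mod 89).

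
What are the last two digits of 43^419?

Successive squares of 43 mod 100: 43^1≡43, 43^2≡49, 43^4≡1, 43^8≡1, 43^16≡1, 43^32≡1, 43^64≡1, 43^128≡1, 43^256≡1.
419 = 1 + 2 + 32 + 128 + 256, so 43^419 ≡ 43·49·1·1·1 ≡ 7 (mod 100).

07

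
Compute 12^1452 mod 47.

Square-and-reduce mod 47: 12^1≡12, 12^2≡3, 12^4≡9, 12^8≡34, 12^16≡28, 12^32≡32, 12^64≡37, 12^128≡6, 12^256≡36, 12^512≡27, 12^1024≡24.
1452 = 4 + 8 + 32 + 128 + 256 + 1024, so 12^1452 ≡ 9·34·32·6·36·24 ≡ 36 (mod 47).

36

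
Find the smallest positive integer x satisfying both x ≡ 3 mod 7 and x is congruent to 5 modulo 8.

45

Since 8·1 ≡ 1 (mod 7), take x = 5 + 8·((3−5)·1 mod 7) = 5 + 8·5 = 45.
Check: 45 mod 7 = 3, 45 mod 8 = 5.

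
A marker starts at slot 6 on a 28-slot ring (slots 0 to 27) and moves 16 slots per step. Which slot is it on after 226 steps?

10

226·16 = 3616.
3616 mod 28 = 4 (since 129·28 = 3612).
(6 + 4) mod 28 = 10.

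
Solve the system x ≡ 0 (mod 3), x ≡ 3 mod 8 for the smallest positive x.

3

Since 8·2 ≡ 1 (mod 3), take x = 3 + 8·((0−3)·2 mod 3) = 3 + 8·0 = 3.
Check: 3 mod 3 = 0, 3 mod 8 = 3.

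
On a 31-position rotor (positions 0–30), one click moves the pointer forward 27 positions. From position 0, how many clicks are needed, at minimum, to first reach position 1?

27·23 = 621 = 20·31 + 1, so 27⁻¹ ≡ 23 (mod 31).

23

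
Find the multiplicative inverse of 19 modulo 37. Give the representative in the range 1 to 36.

2

19·2 = 38 = 1·37 + 1, so 19⁻¹ ≡ 2 (mod 37).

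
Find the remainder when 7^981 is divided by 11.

Successive squares of 7 mod 11: 7^1≡7, 7^2≡5, 7^4≡3, 7^8≡9, 7^16≡4, 7^32≡5, 7^64≡3, 7^128≡9, 7^256≡4, 7^512≡5.
Since 981 = 1 + 4 + 16 + 64 + 128 + 256 + 512 in binary, 7^981 ≡ 7·3·4·3·9·4·5 ≡ 7 (mod 11).

7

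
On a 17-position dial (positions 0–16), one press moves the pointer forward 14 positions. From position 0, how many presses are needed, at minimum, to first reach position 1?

11

17 = 1·14 + 3
14 = 4·3 + 2
3 = 1·2 + 1
2 = 2·1 + 0
Back-substituting gives 14·11 ≡ 1 (mod 17).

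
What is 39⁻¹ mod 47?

41

39·41 = 1599 = 34·47 + 1, so 39⁻¹ ≡ 41 (mod 47).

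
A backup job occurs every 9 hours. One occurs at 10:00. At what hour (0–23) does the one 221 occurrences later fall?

7

221·9 = 1989.
1989 = 82·24 + 21, so 1989 mod 24 = 21.
(10 + 21) mod 24 = 7.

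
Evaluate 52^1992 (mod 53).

Successive squares of 52 mod 53: 52^1≡52, 52^2≡1, 52^4≡1, 52^8≡1, 52^16≡1, 52^32≡1, 52^64≡1, 52^128≡1, 52^256≡1, 52^512≡1, 52^1024≡1.
Since 1992 = 8 + 64 + 128 + 256 + 512 + 1024 in binary, 52^1992 ≡ 1·1·1·1·1·1 ≡ 1 (mod 53).

1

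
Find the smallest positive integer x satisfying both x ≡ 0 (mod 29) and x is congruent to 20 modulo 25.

145

Since 25·7 ≡ 1 (mod 29), take x = 20 + 25·((0−20)·7 mod 29) = 20 + 25·5 = 145.
Check: 145 mod 29 = 0, 145 mod 25 = 20.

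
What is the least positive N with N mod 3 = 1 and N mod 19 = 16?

16

Since 19·1 ≡ 1 (mod 3), take x = 16 + 19·((1−16)·1 mod 3) = 16 + 19·0 = 16.
Check: 16 mod 3 = 1, 16 mod 19 = 16.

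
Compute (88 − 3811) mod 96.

21

3811 − 39·96 = 67, so 3811 ≡ 67 (mod 96).
(88 − 67) mod 96 = 21.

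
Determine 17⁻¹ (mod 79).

14

79 = 4·17 + 11
17 = 1·11 + 6
11 = 1·6 + 5
6 = 1·5 + 1
5 = 5·1 + 0
Back-substituting gives 17·14 ≡ 1 (mod 79).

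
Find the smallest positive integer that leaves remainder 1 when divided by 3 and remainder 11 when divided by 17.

28

x ≡ 1 (mod 3) gives x ∈ {1, 4, 7, 10, 13, 16, 19, 22, …}.
The first of these with x mod 17 = 11 is 28.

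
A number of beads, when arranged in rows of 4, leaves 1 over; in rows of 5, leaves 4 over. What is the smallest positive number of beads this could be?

9

x ≡ 1 (mod 4) gives x ∈ {1, 5, 9}.
The first of these with x mod 5 = 4 is 9.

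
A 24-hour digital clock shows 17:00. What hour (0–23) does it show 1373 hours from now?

1373 − 57·24 = 5, so 1373 ≡ 5 (mod 24).
(17 + 5) mod 24 = 22.

22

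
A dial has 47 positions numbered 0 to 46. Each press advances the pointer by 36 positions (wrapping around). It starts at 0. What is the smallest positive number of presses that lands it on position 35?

36⁻¹ ≡ 17 (mod 47) because 36·17 = 612 = 13·47 + 1.
So x ≡ 17·35 = 595 ≡ 31 (mod 47).

31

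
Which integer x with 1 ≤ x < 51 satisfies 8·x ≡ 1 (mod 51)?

51 = 6·8 + 3
8 = 2·3 + 2
3 = 1·2 + 1
2 = 2·1 + 0
Back-substituting gives 8·32 ≡ 1 (mod 51).

32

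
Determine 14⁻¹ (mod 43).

40

43 = 3·14 + 1
14 = 14·1 + 0
Back-substituting gives 14·40 ≡ 1 (mod 43).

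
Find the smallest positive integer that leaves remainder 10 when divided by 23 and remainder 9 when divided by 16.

217

Since 16·13 ≡ 1 (mod 23), take x = 9 + 16·((10−9)·13 mod 23) = 9 + 16·13 = 217.
Check: 217 mod 23 = 10, 217 mod 16 = 9.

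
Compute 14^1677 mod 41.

27

Successive squares of 14 mod 41: 14^1≡14, 14^2≡32, 14^4≡40, 14^8≡1, 14^16≡1, 14^32≡1, 14^64≡1, 14^128≡1, 14^256≡1, 14^512≡1, 14^1024≡1.
1677 = 1 + 4 + 8 + 128 + 512 + 1024, so 14^1677 ≡ 14·40·1·1·1·1 ≡ 27 (mod 41).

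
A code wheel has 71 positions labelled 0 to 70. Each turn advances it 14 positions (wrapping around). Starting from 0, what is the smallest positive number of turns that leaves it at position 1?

71 = 5·14 + 1
14 = 14·1 + 0
Back-substituting gives 14·66 ≡ 1 (mod 71).

66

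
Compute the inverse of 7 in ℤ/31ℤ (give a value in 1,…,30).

7·9 = 63 = 2·31 + 1, so 7⁻¹ ≡ 9 (mod 31).

9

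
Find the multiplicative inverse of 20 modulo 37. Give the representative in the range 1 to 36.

37 = 1·20 + 17
20 = 1·17 + 3
17 = 5·3 + 2
3 = 1·2 + 1
2 = 2·1 + 0
Back-substituting gives 20·13 ≡ 1 (mod 37).

13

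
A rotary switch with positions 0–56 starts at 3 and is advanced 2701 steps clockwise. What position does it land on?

25

Dividing 2701 by 57 gives quotient 47 and remainder 22.
(3 + 22) mod 57 = 25.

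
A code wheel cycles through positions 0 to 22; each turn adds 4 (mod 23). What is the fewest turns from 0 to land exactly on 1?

23 = 5·4 + 3
4 = 1·3 + 1
3 = 3·1 + 0
Back-substituting gives 4·6 ≡ 1 (mod 23).

6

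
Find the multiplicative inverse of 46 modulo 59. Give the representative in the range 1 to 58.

59 = 1·46 + 13
46 = 3·13 + 7
13 = 1·7 + 6
7 = 1·6 + 1
6 = 6·1 + 0
Back-substituting gives 46·9 ≡ 1 (mod 59).

9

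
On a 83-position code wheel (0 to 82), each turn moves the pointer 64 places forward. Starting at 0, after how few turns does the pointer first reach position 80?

64⁻¹ ≡ 48 (mod 83) because 64·48 = 3072 = 37·83 + 1.
Multiplying both sides by 48: x ≡ 48·80 = 3840 ≡ 22 (mod 83).
Check: 64·22 = 1408 = 16·83 + 80.

22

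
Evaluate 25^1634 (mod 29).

Square-and-reduce mod 29: 25^1≡25, 25^2≡16, 25^4≡24, 25^8≡25, 25^16≡16, 25^32≡24, 25^64≡25, 25^128≡16, 25^256≡24, 25^512≡25, 25^1024≡16.
1634 = 2 + 32 + 64 + 512 + 1024, so 25^1634 ≡ 16·24·25·25·16 ≡ 23 (mod 29).

23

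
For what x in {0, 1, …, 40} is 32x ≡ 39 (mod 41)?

The inverse of 32 mod 41 is 9 (since 32·9 = 288 ≡ 1).
So x ≡ 9·39 = 351 ≡ 23 (mod 41).
Check: 32·23 = 736 = 17·41 + 39.

23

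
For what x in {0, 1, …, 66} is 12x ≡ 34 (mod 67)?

14

12⁻¹ ≡ 28 (mod 67) because 12·28 = 336 = 5·67 + 1.
So x ≡ 28·34 = 952 ≡ 14 (mod 67).
Check: 12·14 = 168 = 2·67 + 34.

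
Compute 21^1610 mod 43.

1

Successive squares of 21 mod 43: 21^1≡21, 21^2≡11, 21^4≡35, 21^8≡21, 21^16≡11, 21^32≡35, 21^64≡21, 21^128≡11, 21^256≡35, 21^512≡21, 21^1024≡11.
1610 = 2 + 8 + 64 + 512 + 1024, so 21^1610 ≡ 11·21·21·21·11 ≡ 1 (mod 43).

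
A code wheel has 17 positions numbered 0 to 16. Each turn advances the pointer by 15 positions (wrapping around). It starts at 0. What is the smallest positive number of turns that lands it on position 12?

The inverse of 15 mod 17 is 8 (since 15·8 = 120 ≡ 1).
So x ≡ 8·12 = 96 ≡ 11 (mod 17).

11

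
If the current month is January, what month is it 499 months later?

Dividing 499 by 12 gives quotient 41 and remainder 7.
January + 7 months → August.

August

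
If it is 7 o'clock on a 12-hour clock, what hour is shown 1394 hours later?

9

1394 = 116·12 + 2, so 1394 mod 12 = 2.
7 + 2 → 9 on a 12-hour dial.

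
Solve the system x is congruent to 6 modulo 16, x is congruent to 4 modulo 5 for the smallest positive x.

54

Since 5·13 ≡ 1 (mod 16), take x = 4 + 5·((6−4)·13 mod 16) = 4 + 5·10 = 54.
Check: 54 mod 16 = 6, 54 mod 5 = 4.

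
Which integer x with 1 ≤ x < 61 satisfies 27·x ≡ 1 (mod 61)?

61 = 2·27 + 7
27 = 3·7 + 6
7 = 1·6 + 1
6 = 6·1 + 0
Back-substituting gives 27·52 ≡ 1 (mod 61).

52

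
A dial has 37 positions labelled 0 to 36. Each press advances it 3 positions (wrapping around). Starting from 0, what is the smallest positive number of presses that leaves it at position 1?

25

37 = 12·3 + 1
3 = 3·1 + 0
Back-substituting gives 3·25 ≡ 1 (mod 37).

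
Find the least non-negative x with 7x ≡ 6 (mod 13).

The inverse of 7 mod 13 is 2 (since 7·2 = 14 ≡ 1).
So x ≡ 2·6 = 12 ≡ 12 (mod 13).
Check: 7·12 = 84 = 6·13 + 6.

12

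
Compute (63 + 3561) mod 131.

3561 = 27·131 + 24, so 3561 mod 131 = 24.
(63 + 24) mod 131 = 87.

87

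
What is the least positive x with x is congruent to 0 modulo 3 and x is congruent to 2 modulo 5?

x ≡ 0 (mod 3) gives x ∈ {0, 3, 6, 9, 12}.
The first of these with x mod 5 = 2 is 12.

12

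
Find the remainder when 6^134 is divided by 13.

10

By repeated squaring mod 13: 6^1≡6, 6^2≡10, 6^4≡9, 6^8≡3, 6^16≡9, 6^32≡3, 6^64≡9, 6^128≡3.
134 = 2 + 4 + 128, so 6^134 ≡ 10·9·3 ≡ 10 (mod 13).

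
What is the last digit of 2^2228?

6

Powers of 2 mod 10 repeat with period 4: 2, 4, 8, 6.
2228 mod 4 = 0, so the last digit matches 2^4 = 6.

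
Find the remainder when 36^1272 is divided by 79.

18

Square-and-reduce mod 79: 36^1≡36, 36^2≡32, 36^4≡76, 36^8≡9, 36^16≡2, 36^32≡4, 36^64≡16, 36^128≡19, 36^256≡45, 36^512≡50, 36^1024≡51.
Since 1272 = 8 + 16 + 32 + 64 + 128 + 1024 in binary, 36^1272 ≡ 9·2·4·16·19·51 ≡ 18 (mod 79).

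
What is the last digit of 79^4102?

1

Last digits of 9^n: 9, 1 (period 2).
4102 leaves remainder 0 on division by 2, so 79^4102 ends in 1.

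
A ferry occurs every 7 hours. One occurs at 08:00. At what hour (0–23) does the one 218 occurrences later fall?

22

218·7 = 1526.
1526 − 63·24 = 14, so 1526 ≡ 14 (mod 24).
(8 + 14) mod 24 = 22.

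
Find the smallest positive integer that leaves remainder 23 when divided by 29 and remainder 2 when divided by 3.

23

Since 3·10 ≡ 1 (mod 29), take x = 2 + 3·((23−2)·10 mod 29) = 2 + 3·7 = 23.
Check: 23 mod 29 = 23, 23 mod 3 = 2.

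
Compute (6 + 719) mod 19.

3

Dividing 719 by 19 gives quotient 37 and remainder 16.
(6 + 16) mod 19 = 3.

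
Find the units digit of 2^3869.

Powers of 2 mod 10 repeat with period 4: 2, 4, 8, 6.
3869 leaves remainder 1 on division by 4, so 2^3869 ends in 2.

2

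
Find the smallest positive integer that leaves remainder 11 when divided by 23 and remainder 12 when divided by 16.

172

x ≡ 12 (mod 16) gives x ∈ {12, 28, 44, 60, 76, 92, 108, 124, …}.
The first of these with x mod 23 = 11 is 172.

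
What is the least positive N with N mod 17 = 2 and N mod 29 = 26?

461

x ≡ 2 (mod 17) gives x ∈ {2, 19, 36, 53, 70, 87, 104, 121, …}.
The first of these with x mod 29 = 26 is 461.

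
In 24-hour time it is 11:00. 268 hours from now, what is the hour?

15

Dividing 268 by 24 gives quotient 11 and remainder 4.
(11 + 4) mod 24 = 15.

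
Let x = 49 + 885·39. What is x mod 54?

4

885·39 = 34515.
Dividing 34515 by 54 gives quotient 639 and remainder 9.
(49 + 9) mod 54 = 4.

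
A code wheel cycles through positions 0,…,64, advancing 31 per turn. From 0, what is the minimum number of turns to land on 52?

52

The inverse of 31 mod 65 is 21 (since 31·21 = 651 ≡ 1).
Multiplying both sides by 21: x ≡ 21·52 = 1092 ≡ 52 (mod 65).
Check: 31·52 = 1612 = 24·65 + 52.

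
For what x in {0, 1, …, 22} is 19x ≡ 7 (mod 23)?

19⁻¹ ≡ 17 (mod 23) because 19·17 = 323 = 14·23 + 1.
Multiplying both sides by 17: x ≡ 17·7 = 119 ≡ 4 (mod 23).

4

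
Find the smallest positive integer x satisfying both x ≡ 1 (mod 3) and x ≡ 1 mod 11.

1

Since 11·2 ≡ 1 (mod 3), take x = 1 + 11·((1−1)·2 mod 3) = 1 + 11·0 = 1.
Check: 1 mod 3 = 1, 1 mod 11 = 1.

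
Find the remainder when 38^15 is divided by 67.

66

By repeated squaring mod 67: 38^1≡38, 38^2≡37, 38^4≡29, 38^8≡37.
Since 15 = 1 + 2 + 4 + 8 in binary, 38^15 ≡ 38·37·29·37 ≡ 66 (mod 67).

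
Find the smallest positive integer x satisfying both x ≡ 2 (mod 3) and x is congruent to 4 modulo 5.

14

x ≡ 2 (mod 3) gives x ∈ {2, 5, 8, 11, 14}.
The first of these with x mod 5 = 4 is 14.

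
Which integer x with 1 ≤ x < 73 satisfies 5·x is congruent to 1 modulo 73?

73 = 14·5 + 3
5 = 1·3 + 2
3 = 1·2 + 1
2 = 2·1 + 0
Back-substituting gives 5·44 ≡ 1 (mod 73).

44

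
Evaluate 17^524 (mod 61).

15

Square-and-reduce mod 61: 17^1≡17, 17^2≡45, 17^4≡12, 17^8≡22, 17^16≡57, 17^32≡16, 17^64≡12, 17^128≡22, 17^256≡57, 17^512≡16.
524 = 4 + 8 + 512, so 17^524 ≡ 12·22·16 ≡ 15 (mod 61).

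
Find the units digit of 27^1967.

3

Last digits of 7^n: 7, 9, 3, 1 (period 4).
1967 mod 4 = 3, so the last digit matches 7^3 = 3.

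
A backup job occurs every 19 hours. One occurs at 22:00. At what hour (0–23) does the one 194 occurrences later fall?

12

194·19 = 3686.
3686 = 153·24 + 14, so 3686 mod 24 = 14.
(22 + 14) mod 24 = 12.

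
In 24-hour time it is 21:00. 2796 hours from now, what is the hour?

9

2796 = 116·24 + 12, so 2796 mod 24 = 12.
(21 + 12) mod 24 = 9.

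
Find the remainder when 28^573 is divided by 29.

28

By repeated squaring mod 29: 28^1≡28, 28^2≡1, 28^4≡1, 28^8≡1, 28^16≡1, 28^32≡1, 28^64≡1, 28^128≡1, 28^256≡1, 28^512≡1.
573 = 1 + 4 + 8 + 16 + 32 + 512, so 28^573 ≡ 28·1·1·1·1·1 ≡ 28 (mod 29).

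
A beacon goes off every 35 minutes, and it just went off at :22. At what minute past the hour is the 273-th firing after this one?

37

273·35 = 9555.
9555 − 159·60 = 15, so 9555 ≡ 15 (mod 60).
(22 + 15) mod 60 = 37.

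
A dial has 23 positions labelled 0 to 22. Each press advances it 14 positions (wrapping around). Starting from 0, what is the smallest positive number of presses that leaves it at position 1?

5

14·5 = 70 = 3·23 + 1, so 14⁻¹ ≡ 5 (mod 23).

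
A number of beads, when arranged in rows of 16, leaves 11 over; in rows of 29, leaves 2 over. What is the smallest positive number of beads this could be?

379

Since 29·5 ≡ 1 (mod 16), take x = 2 + 29·((11−2)·5 mod 16) = 2 + 29·13 = 379.
Check: 379 mod 16 = 11, 379 mod 29 = 2.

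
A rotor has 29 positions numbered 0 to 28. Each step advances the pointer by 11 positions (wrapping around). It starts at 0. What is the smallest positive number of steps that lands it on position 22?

The inverse of 11 mod 29 is 8 (since 11·8 = 88 ≡ 1).
Multiplying both sides by 8: x ≡ 8·22 = 176 ≡ 2 (mod 29).
Check: 11·2 = 22 = 0·29 + 22.

2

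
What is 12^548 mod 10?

6

The units digit of 12^n cycles with period 4: 2, 4, 8, 6, …
548 mod 4 = 0, so the last digit matches 2^4 = 6.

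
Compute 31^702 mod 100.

Successive squares of 31 mod 100: 31^1≡31, 31^2≡61, 31^4≡21, 31^8≡41, 31^16≡81, 31^32≡61, 31^64≡21, 31^128≡41, 31^256≡81, 31^512≡61.
702 = 2 + 4 + 8 + 16 + 32 + 128 + 512, so 31^702 ≡ 61·21·41·81·61·41·61 ≡ 61 (mod 100).

61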